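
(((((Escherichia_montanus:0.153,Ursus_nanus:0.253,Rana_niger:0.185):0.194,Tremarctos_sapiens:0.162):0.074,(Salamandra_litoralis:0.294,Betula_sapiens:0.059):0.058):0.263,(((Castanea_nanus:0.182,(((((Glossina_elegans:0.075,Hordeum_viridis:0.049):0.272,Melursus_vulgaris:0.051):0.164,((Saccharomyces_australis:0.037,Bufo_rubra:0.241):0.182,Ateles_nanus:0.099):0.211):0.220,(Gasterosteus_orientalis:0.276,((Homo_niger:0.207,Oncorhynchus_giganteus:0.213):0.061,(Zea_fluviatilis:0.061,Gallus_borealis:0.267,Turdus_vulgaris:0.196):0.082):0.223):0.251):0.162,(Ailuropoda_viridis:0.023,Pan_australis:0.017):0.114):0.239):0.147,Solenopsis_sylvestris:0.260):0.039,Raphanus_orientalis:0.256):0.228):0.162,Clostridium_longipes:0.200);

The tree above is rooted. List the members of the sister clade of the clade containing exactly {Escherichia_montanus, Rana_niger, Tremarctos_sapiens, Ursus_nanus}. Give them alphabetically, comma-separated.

The clade containing exactly {Escherichia_montanus, Rana_niger, Tremarctos_sapiens, Ursus_nanus} attaches to the tree at the node subtending (((Escherichia_montanus,Ursus_nanus,Rana_niger),Tremarctos_sapiens),(Salamandra_litoralis,Betula_sapiens)).
The other lineage descending from that same node — the sister group — is (Salamandra_litoralis,Betula_sapiens); its 2 tips in alphabetical order are the answer.

Betula_sapiens, Salamandra_litoralis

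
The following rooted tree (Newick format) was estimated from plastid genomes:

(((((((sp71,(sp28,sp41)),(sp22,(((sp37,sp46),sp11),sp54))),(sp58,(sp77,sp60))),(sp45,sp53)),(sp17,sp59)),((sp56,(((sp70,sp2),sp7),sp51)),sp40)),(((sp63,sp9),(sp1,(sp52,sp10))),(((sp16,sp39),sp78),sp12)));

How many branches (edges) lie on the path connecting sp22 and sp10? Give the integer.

12

The MRCA of sp22 and sp10 is the root of the tree.
From sp22 up to that node: 7 branches. From sp10 up to the same node: 5 branches. Total: 7 + 5 = 12.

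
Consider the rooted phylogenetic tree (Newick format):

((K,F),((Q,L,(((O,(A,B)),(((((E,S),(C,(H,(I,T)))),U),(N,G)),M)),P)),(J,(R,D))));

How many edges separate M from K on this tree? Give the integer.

The MRCA of M and K is the root of the tree.
From M up to that node: 6 branches. From K up to the same node: 2 branches. Total: 6 + 2 = 8.

8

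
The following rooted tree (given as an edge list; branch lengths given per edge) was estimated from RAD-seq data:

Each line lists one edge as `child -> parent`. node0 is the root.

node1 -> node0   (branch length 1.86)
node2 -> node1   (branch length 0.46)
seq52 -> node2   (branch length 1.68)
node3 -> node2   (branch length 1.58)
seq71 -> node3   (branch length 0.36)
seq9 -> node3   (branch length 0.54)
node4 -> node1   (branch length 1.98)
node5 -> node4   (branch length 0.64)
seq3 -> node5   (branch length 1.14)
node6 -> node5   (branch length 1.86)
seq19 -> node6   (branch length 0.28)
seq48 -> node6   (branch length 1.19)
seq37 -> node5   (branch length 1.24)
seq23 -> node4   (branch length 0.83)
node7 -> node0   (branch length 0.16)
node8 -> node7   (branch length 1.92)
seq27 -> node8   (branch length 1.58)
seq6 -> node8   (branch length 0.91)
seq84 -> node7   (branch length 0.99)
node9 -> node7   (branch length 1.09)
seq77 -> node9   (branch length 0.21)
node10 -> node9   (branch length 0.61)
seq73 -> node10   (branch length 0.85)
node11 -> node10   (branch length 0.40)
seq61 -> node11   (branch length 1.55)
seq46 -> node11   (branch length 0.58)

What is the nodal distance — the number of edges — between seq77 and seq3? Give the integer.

7

The MRCA of seq77 and seq3 is the root of the tree.
From seq77 up to that node: 3 branches. From seq3 up to the same node: 4 branches. Total: 3 + 4 = 7.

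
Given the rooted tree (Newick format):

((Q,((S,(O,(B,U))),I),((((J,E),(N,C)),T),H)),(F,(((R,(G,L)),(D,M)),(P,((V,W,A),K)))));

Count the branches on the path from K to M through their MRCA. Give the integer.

The MRCA of K and M is the node subtending (((R,(G,L)),(D,M)),(P,((V,W,A),K))).
From K up to that node: 3 branches. From M up to the same node: 3 branches. Total: 3 + 3 = 6.

6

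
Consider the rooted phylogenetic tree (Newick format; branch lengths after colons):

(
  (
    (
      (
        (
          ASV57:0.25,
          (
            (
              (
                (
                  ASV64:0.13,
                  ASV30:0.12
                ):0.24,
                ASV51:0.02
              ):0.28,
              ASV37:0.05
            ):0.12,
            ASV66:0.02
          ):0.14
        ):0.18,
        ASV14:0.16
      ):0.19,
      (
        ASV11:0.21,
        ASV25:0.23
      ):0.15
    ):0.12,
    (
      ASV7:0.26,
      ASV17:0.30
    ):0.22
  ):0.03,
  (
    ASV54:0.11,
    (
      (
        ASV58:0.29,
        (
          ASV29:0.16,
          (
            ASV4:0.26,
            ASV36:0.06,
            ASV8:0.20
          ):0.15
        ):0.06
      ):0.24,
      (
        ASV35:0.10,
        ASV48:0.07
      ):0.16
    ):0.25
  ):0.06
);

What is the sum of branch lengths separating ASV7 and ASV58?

1.35

The path runs ASV7 → … → MRCA → … → ASV58; the MRCA is the root of the tree.
Branch lengths along that path: 0.26 + 0.22 + 0.03 + 0.06 + 0.25 + 0.24 + 0.29 = 1.35.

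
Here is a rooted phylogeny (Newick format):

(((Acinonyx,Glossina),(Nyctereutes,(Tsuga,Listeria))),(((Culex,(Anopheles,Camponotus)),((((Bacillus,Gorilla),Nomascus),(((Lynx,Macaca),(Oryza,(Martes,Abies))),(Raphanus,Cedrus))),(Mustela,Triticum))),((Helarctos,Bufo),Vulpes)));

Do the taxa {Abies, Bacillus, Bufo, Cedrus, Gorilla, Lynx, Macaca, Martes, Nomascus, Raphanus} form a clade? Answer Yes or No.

No

The MRCA of the listed taxa subtends (((Culex,(Anopheles,Camponotus)),((((Bacillus,Gorilla),Nomascus),(((Lynx,Macaca),(Oryza,(Martes,Abies))),(Raphanus,Cedrus))),(Mustela,Triticum))),((Helarctos,Bufo),Vulpes)).
That clade also contains Anopheles, Camponotus, Culex, Helarctos, Mustela, Oryza, Triticum, Vulpes, which are not in the proposed group, so the group is not monophyletic.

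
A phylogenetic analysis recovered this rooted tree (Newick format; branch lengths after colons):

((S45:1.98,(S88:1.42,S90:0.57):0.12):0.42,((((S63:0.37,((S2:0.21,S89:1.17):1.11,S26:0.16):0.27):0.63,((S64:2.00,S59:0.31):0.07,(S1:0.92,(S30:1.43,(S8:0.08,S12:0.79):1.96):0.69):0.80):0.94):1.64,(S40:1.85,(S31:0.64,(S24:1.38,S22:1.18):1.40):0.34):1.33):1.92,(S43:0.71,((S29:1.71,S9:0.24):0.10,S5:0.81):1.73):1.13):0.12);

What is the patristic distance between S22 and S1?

The path runs S22 → … → MRCA → … → S1; the MRCA is the node subtending (((S63,((S2,S89),S26)),((S64,S59),(S1,(S30,(S8,S12))))),(S40,(S31,(S24,S22)))).
Branch lengths along that path: 1.18 + 1.40 + 0.34 + 1.33 + 1.64 + 0.94 + 0.80 + 0.92 = 8.55.

8.55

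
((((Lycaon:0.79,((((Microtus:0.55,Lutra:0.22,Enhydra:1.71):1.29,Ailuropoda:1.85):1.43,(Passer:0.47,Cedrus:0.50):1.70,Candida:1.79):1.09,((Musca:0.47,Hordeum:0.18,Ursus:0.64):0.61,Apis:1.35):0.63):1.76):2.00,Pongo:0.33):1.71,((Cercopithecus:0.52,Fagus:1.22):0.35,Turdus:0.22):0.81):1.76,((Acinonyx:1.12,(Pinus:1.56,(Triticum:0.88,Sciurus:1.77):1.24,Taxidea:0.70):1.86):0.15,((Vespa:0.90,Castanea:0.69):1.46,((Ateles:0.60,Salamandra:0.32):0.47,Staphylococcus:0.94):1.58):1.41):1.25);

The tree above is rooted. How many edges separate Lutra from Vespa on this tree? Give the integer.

The MRCA of Lutra and Vespa is the root of the tree.
From Lutra up to that node: 8 branches. From Vespa up to the same node: 4 branches. Total: 8 + 4 = 12.

12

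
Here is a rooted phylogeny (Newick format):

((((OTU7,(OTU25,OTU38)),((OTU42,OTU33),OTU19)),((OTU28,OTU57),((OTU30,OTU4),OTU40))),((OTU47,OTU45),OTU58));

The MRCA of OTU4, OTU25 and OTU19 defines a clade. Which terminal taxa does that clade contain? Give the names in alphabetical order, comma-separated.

Tracing OTU4: it sits inside (OTU30,OTU4).
Tracing OTU25: it sits inside (OTU25,OTU38).
Tracing OTU19: it sits inside ((OTU42,OTU33),OTU19).
The smallest clade enclosing all 3 is (((OTU7,(OTU25,OTU38)),((OTU42,OTU33),OTU19)),((OTU28,OTU57),((OTU30,OTU4),OTU40))); the answer is its 11 terminal taxa in alphabetical order.

OTU19, OTU25, OTU28, OTU30, OTU33, OTU38, OTU4, OTU40, OTU42, OTU57, OTU7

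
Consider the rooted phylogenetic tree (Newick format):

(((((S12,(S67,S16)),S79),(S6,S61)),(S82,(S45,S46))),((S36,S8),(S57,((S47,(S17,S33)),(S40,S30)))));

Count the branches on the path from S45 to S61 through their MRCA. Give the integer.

6

The MRCA of S45 and S61 is the node subtending ((((S12,(S67,S16)),S79),(S6,S61)),(S82,(S45,S46))).
From S45 up to that node: 3 branches. From S61 up to the same node: 3 branches. Total: 3 + 3 = 6.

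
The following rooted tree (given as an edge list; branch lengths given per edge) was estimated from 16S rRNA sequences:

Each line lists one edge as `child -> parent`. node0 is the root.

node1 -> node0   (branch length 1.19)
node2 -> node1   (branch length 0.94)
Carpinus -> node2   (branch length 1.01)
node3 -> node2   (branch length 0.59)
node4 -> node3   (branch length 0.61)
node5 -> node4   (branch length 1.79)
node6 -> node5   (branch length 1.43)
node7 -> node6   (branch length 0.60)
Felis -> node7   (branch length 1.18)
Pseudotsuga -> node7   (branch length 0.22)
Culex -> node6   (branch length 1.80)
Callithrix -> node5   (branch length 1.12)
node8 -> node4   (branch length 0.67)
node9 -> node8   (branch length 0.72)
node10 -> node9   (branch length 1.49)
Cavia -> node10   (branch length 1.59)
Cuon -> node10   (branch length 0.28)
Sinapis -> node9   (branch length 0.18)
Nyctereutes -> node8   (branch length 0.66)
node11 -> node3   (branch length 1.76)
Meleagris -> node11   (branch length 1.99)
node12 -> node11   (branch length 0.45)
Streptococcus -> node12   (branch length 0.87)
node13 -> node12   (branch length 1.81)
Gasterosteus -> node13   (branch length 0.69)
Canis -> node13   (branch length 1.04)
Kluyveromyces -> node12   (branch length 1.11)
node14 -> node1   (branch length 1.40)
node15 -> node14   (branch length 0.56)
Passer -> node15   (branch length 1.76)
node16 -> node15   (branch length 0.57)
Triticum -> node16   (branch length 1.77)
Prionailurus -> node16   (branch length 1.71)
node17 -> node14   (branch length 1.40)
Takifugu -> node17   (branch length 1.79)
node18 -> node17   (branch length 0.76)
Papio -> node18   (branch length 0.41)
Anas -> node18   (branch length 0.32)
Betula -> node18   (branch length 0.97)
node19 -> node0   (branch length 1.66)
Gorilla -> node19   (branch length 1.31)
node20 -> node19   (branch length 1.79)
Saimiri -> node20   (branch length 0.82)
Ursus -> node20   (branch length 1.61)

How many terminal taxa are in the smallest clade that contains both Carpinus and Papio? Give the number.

21

The MRCA of Carpinus and Papio is the node subtending ((Carpinus,(((((Felis,Pseudotsuga),Culex),Callithrix),(((Cavia,Cuon),Sinapis),Nyctereutes)),(Meleagris,(Streptococcus,(Gasterosteus,Canis),Kluyveromyces)))),((Passer,(Triticum,Prionailurus)),(Takifugu,(Papio,Anas,Betula)))).
That clade contains 21 terminal taxa: Anas, Betula, Callithrix, Canis, Carpinus, Cavia, Culex, Cuon, Felis, Gasterosteus, Kluyveromyces, Meleagris, Nyctereutes, Papio, Passer, Prionailurus, Pseudotsuga, Sinapis, Streptococcus, Takifugu, Triticum.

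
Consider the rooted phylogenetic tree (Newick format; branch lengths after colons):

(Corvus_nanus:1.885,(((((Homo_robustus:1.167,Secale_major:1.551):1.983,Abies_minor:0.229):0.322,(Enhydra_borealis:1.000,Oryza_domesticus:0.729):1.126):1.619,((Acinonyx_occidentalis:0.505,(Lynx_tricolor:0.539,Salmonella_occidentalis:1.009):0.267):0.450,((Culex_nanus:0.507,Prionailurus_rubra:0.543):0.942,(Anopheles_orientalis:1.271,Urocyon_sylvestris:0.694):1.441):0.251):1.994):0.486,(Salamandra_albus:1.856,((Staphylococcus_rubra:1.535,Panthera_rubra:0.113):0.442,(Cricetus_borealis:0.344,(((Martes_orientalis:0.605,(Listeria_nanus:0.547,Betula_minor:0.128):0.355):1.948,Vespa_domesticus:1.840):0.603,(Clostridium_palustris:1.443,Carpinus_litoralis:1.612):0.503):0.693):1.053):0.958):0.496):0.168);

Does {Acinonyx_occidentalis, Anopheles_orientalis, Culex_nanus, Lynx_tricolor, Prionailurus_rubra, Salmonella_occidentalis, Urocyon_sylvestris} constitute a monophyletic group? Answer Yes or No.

Yes

The most recent common ancestor of these taxa subtends ((Acinonyx_occidentalis,(Lynx_tricolor,Salmonella_occidentalis)),((Culex_nanus,Prionailurus_rubra),(Anopheles_orientalis,Urocyon_sylvestris))).
That clade has exactly 7 tips — every listed taxon and nothing else — so the group is monophyletic.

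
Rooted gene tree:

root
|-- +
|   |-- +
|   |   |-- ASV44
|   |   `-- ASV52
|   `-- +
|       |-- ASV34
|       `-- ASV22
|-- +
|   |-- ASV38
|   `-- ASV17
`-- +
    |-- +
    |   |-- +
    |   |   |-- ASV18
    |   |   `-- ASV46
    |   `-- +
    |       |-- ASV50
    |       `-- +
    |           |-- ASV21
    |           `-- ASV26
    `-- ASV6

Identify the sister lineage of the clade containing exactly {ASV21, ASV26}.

ASV50

The clade containing exactly {ASV21, ASV26} attaches to the tree at the node subtending (ASV50,(ASV21,ASV26)).
The other lineage descending from that same node — the sister group — is the single tip ASV50.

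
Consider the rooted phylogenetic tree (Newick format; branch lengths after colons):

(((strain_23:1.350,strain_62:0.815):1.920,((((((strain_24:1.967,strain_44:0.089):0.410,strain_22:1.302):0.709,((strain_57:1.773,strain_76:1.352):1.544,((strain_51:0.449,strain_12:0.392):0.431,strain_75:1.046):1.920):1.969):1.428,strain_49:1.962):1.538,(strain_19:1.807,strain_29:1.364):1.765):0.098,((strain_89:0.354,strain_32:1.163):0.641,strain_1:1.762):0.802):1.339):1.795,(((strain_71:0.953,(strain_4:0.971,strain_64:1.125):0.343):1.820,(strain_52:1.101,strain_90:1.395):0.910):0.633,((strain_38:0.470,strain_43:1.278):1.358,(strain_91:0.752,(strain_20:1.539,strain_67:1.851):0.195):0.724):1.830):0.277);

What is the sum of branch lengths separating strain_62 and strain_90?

7.745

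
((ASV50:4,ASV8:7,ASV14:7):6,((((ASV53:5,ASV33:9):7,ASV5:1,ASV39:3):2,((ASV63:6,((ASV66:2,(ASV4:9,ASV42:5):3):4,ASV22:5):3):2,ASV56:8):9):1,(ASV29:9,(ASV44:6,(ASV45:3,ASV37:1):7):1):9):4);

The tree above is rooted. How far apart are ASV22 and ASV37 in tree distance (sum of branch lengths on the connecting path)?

38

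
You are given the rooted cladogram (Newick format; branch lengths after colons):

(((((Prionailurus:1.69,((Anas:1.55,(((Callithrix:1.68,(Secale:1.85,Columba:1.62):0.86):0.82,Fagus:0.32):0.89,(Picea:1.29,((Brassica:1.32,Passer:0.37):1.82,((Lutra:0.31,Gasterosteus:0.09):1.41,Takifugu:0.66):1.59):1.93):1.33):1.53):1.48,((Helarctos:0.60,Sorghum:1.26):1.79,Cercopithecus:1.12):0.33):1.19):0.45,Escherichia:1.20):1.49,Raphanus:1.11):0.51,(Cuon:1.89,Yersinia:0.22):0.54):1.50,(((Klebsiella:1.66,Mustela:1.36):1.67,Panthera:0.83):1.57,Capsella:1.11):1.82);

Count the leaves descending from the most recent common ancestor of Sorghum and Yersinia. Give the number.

19

The MRCA of Sorghum and Yersinia is the node subtending ((((Prionailurus,((Anas,(((Callithrix,(Secale,Columba)),Fagus),(Picea,((Brassica,Passer),((Lutra,Gasterosteus),Takifugu))))),((Helarctos,Sorghum),Cercopithecus))),Escherichia),Raphanus),(Cuon,Yersinia)).
That clade contains 19 terminal taxa: Anas, Brassica, Callithrix, Cercopithecus, Columba, Cuon, Escherichia, Fagus, Gasterosteus, Helarctos, Lutra, Passer, Picea, Prionailurus, Raphanus, Secale, Sorghum, Takifugu, Yersinia.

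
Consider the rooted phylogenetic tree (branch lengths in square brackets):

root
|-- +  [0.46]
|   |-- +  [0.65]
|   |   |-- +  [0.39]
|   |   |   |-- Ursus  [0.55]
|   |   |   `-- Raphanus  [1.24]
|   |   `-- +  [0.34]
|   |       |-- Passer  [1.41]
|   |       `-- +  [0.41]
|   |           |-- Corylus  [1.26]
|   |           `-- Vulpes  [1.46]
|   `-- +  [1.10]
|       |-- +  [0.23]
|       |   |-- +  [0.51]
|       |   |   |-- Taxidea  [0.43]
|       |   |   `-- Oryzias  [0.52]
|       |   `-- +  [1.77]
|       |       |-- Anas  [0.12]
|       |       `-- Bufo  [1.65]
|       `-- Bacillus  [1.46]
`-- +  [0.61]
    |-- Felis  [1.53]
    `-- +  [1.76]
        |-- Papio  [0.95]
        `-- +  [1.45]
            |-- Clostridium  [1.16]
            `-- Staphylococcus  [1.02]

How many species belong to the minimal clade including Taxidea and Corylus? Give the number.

The MRCA of Taxidea and Corylus is the node subtending (((Ursus,Raphanus),(Passer,(Corylus,Vulpes))),(((Taxidea,Oryzias),(Anas,Bufo)),Bacillus)).
That clade contains 10 terminal taxa: Anas, Bacillus, Bufo, Corylus, Oryzias, Passer, Raphanus, Taxidea, Ursus, Vulpes.

10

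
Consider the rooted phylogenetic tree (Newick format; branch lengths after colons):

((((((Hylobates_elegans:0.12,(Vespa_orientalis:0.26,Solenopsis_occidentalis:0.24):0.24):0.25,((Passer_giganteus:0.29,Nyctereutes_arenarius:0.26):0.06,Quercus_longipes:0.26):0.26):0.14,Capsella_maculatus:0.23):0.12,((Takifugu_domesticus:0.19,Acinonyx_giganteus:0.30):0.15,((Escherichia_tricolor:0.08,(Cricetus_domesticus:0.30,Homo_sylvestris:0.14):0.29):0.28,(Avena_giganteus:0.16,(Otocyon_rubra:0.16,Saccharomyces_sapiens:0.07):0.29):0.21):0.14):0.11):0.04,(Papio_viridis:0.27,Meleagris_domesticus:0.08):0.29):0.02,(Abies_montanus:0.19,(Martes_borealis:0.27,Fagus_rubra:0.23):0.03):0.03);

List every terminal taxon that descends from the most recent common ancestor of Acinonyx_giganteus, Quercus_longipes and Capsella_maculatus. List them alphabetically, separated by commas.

Acinonyx_giganteus, Avena_giganteus, Capsella_maculatus, Cricetus_domesticus, Escherichia_tricolor, Homo_sylvestris, Hylobates_elegans, Nyctereutes_arenarius, Otocyon_rubra, Passer_giganteus, Quercus_longipes, Saccharomyces_sapiens, Solenopsis_occidentalis, Takifugu_domesticus, Vespa_orientalis

Tracing Acinonyx_giganteus: it sits inside (Takifugu_domesticus,Acinonyx_giganteus).
Tracing Quercus_longipes: it sits inside ((Passer_giganteus,Nyctereutes_arenarius),Quercus_longipes).
Tracing Capsella_maculatus: it sits inside (((Hylobates_elegans,(Vespa_orientalis,Solenopsis_occidentalis)),((Passer_giganteus,Nyctereutes_arenarius),Quercus_longipes)),Capsella_maculatus).
The smallest clade enclosing all 3 is ((((Hylobates_elegans,(Vespa_orientalis,Solenopsis_occidentalis)),((Passer_giganteus,Nyctereutes_arenarius),Quercus_longipes)),Capsella_maculatus),((Takifugu_domesticus,Acinonyx_giganteus),((Escherichia_tricolor,(Cricetus_domesticus,Homo_sylvestris)),(Avena_giganteus,(Otocyon_rubra,Saccharomyces_sapiens))))); the answer is its 15 terminal taxa in alphabetical order.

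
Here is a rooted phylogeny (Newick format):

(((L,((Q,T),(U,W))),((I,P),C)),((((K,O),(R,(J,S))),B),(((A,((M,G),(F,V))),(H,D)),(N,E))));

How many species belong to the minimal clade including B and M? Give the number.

The MRCA of B and M is the node subtending ((((K,O),(R,(J,S))),B),(((A,((M,G),(F,V))),(H,D)),(N,E))).
That clade contains 15 terminal taxa: A, B, D, E, F, G, H, J, K, M, N, O, R, S, V.

15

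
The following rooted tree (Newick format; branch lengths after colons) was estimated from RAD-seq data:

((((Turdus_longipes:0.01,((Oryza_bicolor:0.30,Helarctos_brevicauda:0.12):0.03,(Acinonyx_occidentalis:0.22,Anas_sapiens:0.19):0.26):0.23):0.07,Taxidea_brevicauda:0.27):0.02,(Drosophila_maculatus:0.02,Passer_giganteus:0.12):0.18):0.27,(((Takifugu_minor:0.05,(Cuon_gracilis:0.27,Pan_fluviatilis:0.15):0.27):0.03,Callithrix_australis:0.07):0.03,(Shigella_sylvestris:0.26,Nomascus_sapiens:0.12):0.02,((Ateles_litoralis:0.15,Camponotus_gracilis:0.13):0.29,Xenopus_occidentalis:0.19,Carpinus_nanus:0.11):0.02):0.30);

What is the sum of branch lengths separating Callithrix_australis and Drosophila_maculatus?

0.87

The path runs Callithrix_australis → … → MRCA → … → Drosophila_maculatus; the MRCA is the root of the tree.
Branch lengths along that path: 0.07 + 0.03 + 0.30 + 0.27 + 0.18 + 0.02 = 0.87.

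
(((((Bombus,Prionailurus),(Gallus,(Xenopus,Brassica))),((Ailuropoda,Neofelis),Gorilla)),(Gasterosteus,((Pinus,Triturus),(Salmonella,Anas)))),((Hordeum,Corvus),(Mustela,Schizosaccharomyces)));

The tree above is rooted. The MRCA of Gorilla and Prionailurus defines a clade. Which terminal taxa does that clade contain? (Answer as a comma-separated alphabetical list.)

Tracing Gorilla: it sits inside ((Ailuropoda,Neofelis),Gorilla).
Tracing Prionailurus: it sits inside (Bombus,Prionailurus).
The smallest clade enclosing both is (((Bombus,Prionailurus),(Gallus,(Xenopus,Brassica))),((Ailuropoda,Neofelis),Gorilla)); the answer is its 8 terminal taxa in alphabetical order.

Ailuropoda, Bombus, Brassica, Gallus, Gorilla, Neofelis, Prionailurus, Xenopus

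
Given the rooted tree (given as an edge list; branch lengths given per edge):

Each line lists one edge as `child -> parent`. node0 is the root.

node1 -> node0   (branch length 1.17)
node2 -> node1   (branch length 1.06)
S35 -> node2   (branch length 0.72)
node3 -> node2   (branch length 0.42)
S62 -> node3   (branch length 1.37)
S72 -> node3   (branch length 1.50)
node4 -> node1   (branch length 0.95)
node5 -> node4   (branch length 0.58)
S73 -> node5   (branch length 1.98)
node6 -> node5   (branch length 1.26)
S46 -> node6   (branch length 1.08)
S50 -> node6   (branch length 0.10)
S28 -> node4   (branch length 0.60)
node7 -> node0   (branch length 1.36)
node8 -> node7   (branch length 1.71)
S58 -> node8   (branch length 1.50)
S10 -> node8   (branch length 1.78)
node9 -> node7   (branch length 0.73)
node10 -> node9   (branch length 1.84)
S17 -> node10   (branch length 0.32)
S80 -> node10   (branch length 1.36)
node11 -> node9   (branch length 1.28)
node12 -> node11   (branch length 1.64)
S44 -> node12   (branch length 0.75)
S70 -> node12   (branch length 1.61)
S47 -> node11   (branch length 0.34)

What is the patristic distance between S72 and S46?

The path runs S72 → … → MRCA → … → S46; the MRCA is the node subtending ((S35,(S62,S72)),((S73,(S46,S50)),S28)).
Branch lengths along that path: 1.50 + 0.42 + 1.06 + 0.95 + 0.58 + 1.26 + 1.08 = 6.85.

6.85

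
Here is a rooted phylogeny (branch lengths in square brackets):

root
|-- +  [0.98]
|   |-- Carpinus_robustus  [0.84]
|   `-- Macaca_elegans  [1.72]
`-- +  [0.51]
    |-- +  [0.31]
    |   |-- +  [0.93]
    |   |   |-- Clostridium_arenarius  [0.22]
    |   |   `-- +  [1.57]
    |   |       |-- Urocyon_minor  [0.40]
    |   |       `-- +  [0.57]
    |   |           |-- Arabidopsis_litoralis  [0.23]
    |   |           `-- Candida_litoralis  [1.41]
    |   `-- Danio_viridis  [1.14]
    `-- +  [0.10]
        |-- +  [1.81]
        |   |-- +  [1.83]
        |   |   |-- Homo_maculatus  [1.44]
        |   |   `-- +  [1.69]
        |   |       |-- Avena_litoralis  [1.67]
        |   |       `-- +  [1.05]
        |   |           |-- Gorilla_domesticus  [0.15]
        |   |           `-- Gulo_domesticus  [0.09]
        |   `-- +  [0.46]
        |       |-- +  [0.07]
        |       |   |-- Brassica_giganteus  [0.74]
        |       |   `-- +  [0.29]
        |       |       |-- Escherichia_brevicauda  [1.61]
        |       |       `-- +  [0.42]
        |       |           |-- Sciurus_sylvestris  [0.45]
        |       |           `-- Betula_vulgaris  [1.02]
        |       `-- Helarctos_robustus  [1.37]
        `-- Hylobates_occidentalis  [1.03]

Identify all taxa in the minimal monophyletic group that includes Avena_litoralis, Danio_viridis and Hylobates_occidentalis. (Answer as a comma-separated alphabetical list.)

Tracing Avena_litoralis: it sits inside (Avena_litoralis,(Gorilla_domesticus,Gulo_domesticus)).
Tracing Danio_viridis: it sits inside ((Clostridium_arenarius,(Urocyon_minor,(Arabidopsis_litoralis,Candida_litoralis))),Danio_viridis).
Tracing Hylobates_occidentalis: it sits inside (((Homo_maculatus,(Avena_litoralis,(Gorilla_domesticus,Gulo_domesticus))),((Brassica_giganteus,(Escherichia_brevicauda,(Sciurus_sylvestris,Betula_vulgaris))),Helarctos_robustus)),Hylobates_occidentalis).
The smallest clade enclosing all 3 is (((Clostridium_arenarius,(Urocyon_minor,(Arabidopsis_litoralis,Candida_litoralis))),Danio_viridis),(((Homo_maculatus,(Avena_litoralis,(Gorilla_domesticus,Gulo_domesticus))),((Brassica_giganteus,(Escherichia_brevicauda,(Sciurus_sylvestris,Betula_vulgaris))),Helarctos_robustus)),Hylobates_occidentalis)); the answer is its 15 terminal taxa in alphabetical order.

Arabidopsis_litoralis, Avena_litoralis, Betula_vulgaris, Brassica_giganteus, Candida_litoralis, Clostridium_arenarius, Danio_viridis, Escherichia_brevicauda, Gorilla_domesticus, Gulo_domesticus, Helarctos_robustus, Homo_maculatus, Hylobates_occidentalis, Sciurus_sylvestris, Urocyon_minor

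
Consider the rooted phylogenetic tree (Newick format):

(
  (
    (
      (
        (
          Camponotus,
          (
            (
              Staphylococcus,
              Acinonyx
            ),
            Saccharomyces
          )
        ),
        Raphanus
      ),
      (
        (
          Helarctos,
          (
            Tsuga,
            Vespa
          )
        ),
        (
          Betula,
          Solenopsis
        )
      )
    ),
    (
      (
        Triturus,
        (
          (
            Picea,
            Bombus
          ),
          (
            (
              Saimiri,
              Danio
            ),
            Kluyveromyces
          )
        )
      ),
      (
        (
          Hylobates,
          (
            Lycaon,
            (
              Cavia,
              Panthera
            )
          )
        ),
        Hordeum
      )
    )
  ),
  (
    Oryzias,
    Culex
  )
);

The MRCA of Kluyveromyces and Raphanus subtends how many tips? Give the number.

The MRCA of Kluyveromyces and Raphanus is the node subtending ((((Camponotus,((Staphylococcus,Acinonyx),Saccharomyces)),Raphanus),((Helarctos,(Tsuga,Vespa)),(Betula,Solenopsis))),((Triturus,((Picea,Bombus),((Saimiri,Danio),Kluyveromyces))),((Hylobates,(Lycaon,(Cavia,Panthera))),Hordeum))).
That clade contains 21 terminal taxa: Acinonyx, Betula, Bombus, Camponotus, Cavia, Danio, Helarctos, Hordeum, Hylobates, Kluyveromyces, Lycaon, Panthera, Picea, Raphanus, Saccharomyces, Saimiri, Solenopsis, Staphylococcus, Triturus, Tsuga, Vespa.

21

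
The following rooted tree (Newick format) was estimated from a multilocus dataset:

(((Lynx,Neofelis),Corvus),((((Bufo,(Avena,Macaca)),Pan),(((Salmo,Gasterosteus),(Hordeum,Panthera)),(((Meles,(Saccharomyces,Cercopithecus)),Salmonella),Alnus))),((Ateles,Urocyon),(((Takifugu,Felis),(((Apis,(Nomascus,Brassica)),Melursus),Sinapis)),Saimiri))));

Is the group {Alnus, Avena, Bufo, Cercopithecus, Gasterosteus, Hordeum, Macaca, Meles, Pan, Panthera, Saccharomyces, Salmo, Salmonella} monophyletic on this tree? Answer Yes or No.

Yes

The most recent common ancestor of these taxa subtends (((Bufo,(Avena,Macaca)),Pan),(((Salmo,Gasterosteus),(Hordeum,Panthera)),(((Meles,(Saccharomyces,Cercopithecus)),Salmonella),Alnus))).
That clade has exactly 13 tips — every listed taxon and nothing else — so the group is monophyletic.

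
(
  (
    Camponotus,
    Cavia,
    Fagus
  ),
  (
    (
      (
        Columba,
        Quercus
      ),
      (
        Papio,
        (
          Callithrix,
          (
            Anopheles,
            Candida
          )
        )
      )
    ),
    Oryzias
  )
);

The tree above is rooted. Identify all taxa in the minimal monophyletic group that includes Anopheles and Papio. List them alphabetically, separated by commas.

Tracing Anopheles: it sits inside (Anopheles,Candida).
Tracing Papio: it sits inside (Papio,(Callithrix,(Anopheles,Candida))).
The smallest clade enclosing both is (Papio,(Callithrix,(Anopheles,Candida))); the answer is its 4 terminal taxa in alphabetical order.

Anopheles, Callithrix, Candida, Papio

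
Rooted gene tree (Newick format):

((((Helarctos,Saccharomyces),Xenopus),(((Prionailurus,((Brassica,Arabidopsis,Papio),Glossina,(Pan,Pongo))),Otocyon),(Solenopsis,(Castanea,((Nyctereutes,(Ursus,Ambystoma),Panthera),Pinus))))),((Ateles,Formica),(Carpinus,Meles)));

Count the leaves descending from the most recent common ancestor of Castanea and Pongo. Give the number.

15

The MRCA of Castanea and Pongo is the node subtending (((Prionailurus,((Brassica,Arabidopsis,Papio),Glossina,(Pan,Pongo))),Otocyon),(Solenopsis,(Castanea,((Nyctereutes,(Ursus,Ambystoma),Panthera),Pinus)))).
That clade contains 15 terminal taxa: Ambystoma, Arabidopsis, Brassica, Castanea, Glossina, Nyctereutes, Otocyon, Pan, Panthera, Papio, Pinus, Pongo, Prionailurus, Solenopsis, Ursus.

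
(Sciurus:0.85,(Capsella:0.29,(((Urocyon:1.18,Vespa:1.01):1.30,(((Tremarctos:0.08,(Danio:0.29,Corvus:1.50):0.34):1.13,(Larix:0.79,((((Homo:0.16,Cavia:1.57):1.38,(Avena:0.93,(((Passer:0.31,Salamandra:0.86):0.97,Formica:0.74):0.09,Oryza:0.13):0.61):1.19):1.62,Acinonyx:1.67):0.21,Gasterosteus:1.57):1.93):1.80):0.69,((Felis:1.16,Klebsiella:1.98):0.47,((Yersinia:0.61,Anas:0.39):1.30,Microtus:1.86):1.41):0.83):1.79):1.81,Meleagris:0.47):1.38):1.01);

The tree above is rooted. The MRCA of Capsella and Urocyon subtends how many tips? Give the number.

22

The MRCA of Capsella and Urocyon is the node subtending (Capsella,(((Urocyon,Vespa),(((Tremarctos,(Danio,Corvus)),(Larix,((((Homo,Cavia),(Avena,(((Passer,Salamandra),Formica),Oryza))),Acinonyx),Gasterosteus))),((Felis,Klebsiella),((Yersinia,Anas),Microtus)))),Meleagris)).
That clade contains 22 terminal taxa: Acinonyx, Anas, Avena, Capsella, Cavia, Corvus, Danio, Felis, Formica, Gasterosteus, Homo, Klebsiella, Larix, Meleagris, Microtus, Oryza, Passer, Salamandra, Tremarctos, Urocyon, Vespa, Yersinia.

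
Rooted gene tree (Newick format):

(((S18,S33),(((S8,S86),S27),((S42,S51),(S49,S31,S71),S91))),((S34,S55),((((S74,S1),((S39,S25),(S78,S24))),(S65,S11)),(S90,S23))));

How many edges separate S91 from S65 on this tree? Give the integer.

9

The MRCA of S91 and S65 is the root of the tree.
From S91 up to that node: 4 branches. From S65 up to the same node: 5 branches. Total: 4 + 5 = 9.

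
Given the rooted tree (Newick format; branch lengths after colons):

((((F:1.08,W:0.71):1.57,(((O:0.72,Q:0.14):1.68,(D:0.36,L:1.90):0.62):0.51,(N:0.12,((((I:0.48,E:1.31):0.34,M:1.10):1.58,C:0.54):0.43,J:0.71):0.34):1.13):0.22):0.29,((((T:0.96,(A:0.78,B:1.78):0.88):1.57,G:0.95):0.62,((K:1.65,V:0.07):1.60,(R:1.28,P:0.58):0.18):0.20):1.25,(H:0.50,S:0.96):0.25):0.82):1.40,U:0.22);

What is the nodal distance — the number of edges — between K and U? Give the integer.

7

The MRCA of K and U is the root of the tree.
From K up to that node: 6 branches. From U up to the same node: 1 branch. Total: 6 + 1 = 7.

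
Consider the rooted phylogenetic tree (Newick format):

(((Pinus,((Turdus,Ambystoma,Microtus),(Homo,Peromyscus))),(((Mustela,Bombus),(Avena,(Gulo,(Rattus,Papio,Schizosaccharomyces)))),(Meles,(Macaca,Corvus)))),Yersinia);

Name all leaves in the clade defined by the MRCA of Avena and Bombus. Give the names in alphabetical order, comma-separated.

Tracing Avena: it sits inside (Avena,(Gulo,(Rattus,Papio,Schizosaccharomyces))).
Tracing Bombus: it sits inside (Mustela,Bombus).
The smallest clade enclosing both is ((Mustela,Bombus),(Avena,(Gulo,(Rattus,Papio,Schizosaccharomyces)))); the answer is its 7 terminal taxa in alphabetical order.

Avena, Bombus, Gulo, Mustela, Papio, Rattus, Schizosaccharomyces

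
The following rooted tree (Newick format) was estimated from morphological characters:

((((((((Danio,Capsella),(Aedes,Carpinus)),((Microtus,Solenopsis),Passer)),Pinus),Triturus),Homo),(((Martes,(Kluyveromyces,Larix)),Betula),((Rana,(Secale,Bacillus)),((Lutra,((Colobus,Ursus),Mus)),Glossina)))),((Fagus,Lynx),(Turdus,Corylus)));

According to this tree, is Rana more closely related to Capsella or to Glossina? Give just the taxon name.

Glossina

The MRCA of Rana and Glossina subtends ((Rana,(Secale,Bacillus)),((Lutra,((Colobus,Ursus),Mus)),Glossina)) (8 taxa).
The MRCA of Rana and Capsella subtends (((((((Danio,Capsella),(Aedes,Carpinus)),((Microtus,Solenopsis),Passer)),Pinus),Triturus),Homo),(((Martes,(Kluyveromyces,Larix)),Betula),((Rana,(Secale,Bacillus)),((Lutra,((Colobus,Ursus),Mus)),Glossina)))) (22 taxa).
The first is nested inside the second, so Rana shares a more recent common ancestor with Glossina.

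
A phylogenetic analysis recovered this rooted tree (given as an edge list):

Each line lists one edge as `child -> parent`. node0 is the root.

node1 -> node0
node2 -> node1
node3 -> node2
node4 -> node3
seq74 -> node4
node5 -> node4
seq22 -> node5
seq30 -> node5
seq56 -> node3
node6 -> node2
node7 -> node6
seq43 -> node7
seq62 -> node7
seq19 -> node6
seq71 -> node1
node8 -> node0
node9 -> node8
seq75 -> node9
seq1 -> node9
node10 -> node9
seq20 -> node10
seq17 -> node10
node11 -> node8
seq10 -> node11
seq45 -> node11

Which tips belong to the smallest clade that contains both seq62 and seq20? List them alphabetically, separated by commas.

seq1, seq10, seq17, seq19, seq20, seq22, seq30, seq43, seq45, seq56, seq62, seq71, seq74, seq75

Tracing seq62: it sits inside (seq43,seq62).
Tracing seq20: it sits inside (seq20,seq17).
The smallest clade enclosing both is the whole tree (their MRCA is the root), so the answer is all 14 tips in alphabetical order.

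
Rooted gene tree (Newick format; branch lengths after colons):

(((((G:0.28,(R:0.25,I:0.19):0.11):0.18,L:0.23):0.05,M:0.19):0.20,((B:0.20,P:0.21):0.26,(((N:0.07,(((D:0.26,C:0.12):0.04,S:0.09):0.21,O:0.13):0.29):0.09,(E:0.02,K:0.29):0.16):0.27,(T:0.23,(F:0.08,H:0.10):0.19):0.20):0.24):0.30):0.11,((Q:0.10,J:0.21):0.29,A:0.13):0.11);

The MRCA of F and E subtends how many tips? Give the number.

10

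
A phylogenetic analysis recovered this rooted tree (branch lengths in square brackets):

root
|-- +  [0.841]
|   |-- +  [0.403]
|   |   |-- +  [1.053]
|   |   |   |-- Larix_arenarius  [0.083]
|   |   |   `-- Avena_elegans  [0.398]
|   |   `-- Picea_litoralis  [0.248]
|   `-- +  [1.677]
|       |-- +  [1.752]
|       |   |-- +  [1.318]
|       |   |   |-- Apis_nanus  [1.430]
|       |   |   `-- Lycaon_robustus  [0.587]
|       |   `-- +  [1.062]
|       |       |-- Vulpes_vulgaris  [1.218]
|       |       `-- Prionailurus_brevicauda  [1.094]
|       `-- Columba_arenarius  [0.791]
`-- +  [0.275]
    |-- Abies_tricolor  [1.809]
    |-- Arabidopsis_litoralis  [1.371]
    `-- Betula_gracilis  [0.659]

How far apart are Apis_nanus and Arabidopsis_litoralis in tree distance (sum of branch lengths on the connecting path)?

The path runs Apis_nanus → … → MRCA → … → Arabidopsis_litoralis; the MRCA is the root of the tree.
Branch lengths along that path: 1.430 + 1.318 + 1.752 + 1.677 + 0.841 + 0.275 + 1.371 = 8.664.

8.664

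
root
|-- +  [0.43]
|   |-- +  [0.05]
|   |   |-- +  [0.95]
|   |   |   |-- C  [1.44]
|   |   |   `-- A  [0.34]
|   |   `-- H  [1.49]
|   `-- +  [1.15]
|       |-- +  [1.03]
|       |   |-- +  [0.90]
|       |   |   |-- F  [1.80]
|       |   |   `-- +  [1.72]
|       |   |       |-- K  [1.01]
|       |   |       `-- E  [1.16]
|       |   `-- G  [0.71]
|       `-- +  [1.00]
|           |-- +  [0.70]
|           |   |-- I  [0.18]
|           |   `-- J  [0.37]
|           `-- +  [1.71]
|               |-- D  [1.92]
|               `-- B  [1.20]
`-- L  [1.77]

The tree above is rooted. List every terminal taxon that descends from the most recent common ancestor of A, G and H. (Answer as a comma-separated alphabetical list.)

A, B, C, D, E, F, G, H, I, J, K

Tracing A: it sits inside (C,A).
Tracing G: it sits inside ((F,(K,E)),G).
Tracing H: it sits inside ((C,A),H).
The smallest clade enclosing all 3 is (((C,A),H),(((F,(K,E)),G),((I,J),(D,B)))); the answer is its 11 terminal taxa in alphabetical order.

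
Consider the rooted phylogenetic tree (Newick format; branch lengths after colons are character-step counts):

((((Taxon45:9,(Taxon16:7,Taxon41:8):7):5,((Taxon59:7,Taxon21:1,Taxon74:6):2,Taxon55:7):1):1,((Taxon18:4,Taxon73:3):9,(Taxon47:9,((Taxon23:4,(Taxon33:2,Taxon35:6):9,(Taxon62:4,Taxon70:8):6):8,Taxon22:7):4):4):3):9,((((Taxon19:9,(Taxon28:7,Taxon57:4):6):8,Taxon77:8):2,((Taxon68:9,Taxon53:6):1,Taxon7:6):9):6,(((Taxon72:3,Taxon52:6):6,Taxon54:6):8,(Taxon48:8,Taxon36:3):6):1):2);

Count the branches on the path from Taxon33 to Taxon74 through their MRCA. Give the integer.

10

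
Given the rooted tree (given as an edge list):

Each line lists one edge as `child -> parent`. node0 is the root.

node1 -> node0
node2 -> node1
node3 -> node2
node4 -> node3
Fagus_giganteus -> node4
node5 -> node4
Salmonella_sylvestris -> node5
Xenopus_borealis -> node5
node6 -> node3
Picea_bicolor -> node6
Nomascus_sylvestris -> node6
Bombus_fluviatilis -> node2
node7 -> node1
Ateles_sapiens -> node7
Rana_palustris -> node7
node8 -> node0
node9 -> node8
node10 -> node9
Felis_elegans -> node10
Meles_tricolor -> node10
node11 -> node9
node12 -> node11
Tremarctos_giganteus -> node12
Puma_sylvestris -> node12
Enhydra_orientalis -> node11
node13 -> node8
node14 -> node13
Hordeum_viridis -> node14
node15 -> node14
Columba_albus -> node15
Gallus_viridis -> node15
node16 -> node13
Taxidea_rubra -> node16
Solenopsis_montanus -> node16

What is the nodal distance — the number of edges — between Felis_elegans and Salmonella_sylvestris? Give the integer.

The MRCA of Felis_elegans and Salmonella_sylvestris is the root of the tree.
From Felis_elegans up to that node: 4 branches. From Salmonella_sylvestris up to the same node: 6 branches. Total: 4 + 6 = 10.

10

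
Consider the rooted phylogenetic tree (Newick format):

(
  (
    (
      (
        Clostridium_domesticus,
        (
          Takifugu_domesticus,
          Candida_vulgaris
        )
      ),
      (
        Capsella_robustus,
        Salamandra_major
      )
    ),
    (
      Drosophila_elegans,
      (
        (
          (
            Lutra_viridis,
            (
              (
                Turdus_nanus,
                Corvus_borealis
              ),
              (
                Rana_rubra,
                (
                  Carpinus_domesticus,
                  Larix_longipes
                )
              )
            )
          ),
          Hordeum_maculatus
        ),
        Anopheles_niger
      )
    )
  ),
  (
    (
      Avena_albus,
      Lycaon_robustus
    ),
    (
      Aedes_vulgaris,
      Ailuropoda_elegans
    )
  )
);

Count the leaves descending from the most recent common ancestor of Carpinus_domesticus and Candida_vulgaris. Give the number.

14

The MRCA of Carpinus_domesticus and Candida_vulgaris is the node subtending (((Clostridium_domesticus,(Takifugu_domesticus,Candida_vulgaris)),(Capsella_robustus,Salamandra_major)),(Drosophila_elegans,(((Lutra_viridis,((Turdus_nanus,Corvus_borealis),(Rana_rubra,(Carpinus_domesticus,Larix_longipes)))),Hordeum_maculatus),Anopheles_niger))).
That clade contains 14 terminal taxa: Anopheles_niger, Candida_vulgaris, Capsella_robustus, Carpinus_domesticus, Clostridium_domesticus, Corvus_borealis, Drosophila_elegans, Hordeum_maculatus, Larix_longipes, Lutra_viridis, Rana_rubra, Salamandra_major, Takifugu_domesticus, Turdus_nanus.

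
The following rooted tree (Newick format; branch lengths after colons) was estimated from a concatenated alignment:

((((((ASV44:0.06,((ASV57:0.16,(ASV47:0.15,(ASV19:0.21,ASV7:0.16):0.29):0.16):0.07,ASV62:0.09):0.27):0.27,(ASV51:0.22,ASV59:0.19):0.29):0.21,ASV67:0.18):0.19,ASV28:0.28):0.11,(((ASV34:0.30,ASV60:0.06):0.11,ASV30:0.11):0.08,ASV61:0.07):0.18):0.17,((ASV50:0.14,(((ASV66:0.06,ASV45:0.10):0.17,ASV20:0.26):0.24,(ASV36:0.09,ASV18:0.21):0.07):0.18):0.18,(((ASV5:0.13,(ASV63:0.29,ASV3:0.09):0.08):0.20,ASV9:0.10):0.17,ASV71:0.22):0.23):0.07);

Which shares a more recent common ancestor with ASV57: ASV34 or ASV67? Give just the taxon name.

The MRCA of ASV57 and ASV67 subtends (((ASV44,((ASV57,(ASV47,(ASV19,ASV7))),ASV62)),(ASV51,ASV59)),ASV67) (9 taxa).
The MRCA of ASV57 and ASV34 subtends (((((ASV44,((ASV57,(ASV47,(ASV19,ASV7))),ASV62)),(ASV51,ASV59)),ASV67),ASV28),(((ASV34,ASV60),ASV30),ASV61)) (14 taxa).
The first is nested inside the second, so ASV57 shares a more recent common ancestor with ASV67.

ASV67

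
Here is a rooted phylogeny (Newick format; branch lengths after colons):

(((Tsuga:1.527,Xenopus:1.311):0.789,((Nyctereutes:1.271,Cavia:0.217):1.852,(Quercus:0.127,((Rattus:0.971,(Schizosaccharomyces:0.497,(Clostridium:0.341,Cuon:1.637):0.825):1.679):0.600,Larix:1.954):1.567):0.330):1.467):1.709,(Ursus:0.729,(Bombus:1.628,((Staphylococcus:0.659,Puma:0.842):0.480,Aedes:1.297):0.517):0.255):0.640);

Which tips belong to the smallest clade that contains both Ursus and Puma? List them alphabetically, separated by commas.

Tracing Ursus: it sits inside (Ursus,(Bombus,((Staphylococcus,Puma),Aedes))).
Tracing Puma: it sits inside (Staphylococcus,Puma).
The smallest clade enclosing both is (Ursus,(Bombus,((Staphylococcus,Puma),Aedes))); the answer is its 5 terminal taxa in alphabetical order.

Aedes, Bombus, Puma, Staphylococcus, Ursus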